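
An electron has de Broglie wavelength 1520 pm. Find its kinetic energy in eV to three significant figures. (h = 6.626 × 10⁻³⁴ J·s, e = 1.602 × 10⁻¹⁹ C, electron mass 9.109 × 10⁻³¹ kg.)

p = h/λ = 6.626 × 10⁻³⁴ / 1.520 × 10⁻⁹ = 4.359 × 10⁻²⁵ kg·m/s.
KE = p²/(2m) = (4.359 × 10⁻²⁵)² / (2 × 9.109 × 10⁻³¹) = 1.043 × 10⁻¹⁹ J = 0.651 eV.

KE = 0.651 eV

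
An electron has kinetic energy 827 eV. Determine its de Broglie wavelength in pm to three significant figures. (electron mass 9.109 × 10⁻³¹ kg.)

λ = 42.6 pm

KE = 827 eV = 1.325 × 10⁻¹⁶ J.
p = √(2mKE) = √(2 × 9.109 × 10⁻³¹ × 1.325 × 10⁻¹⁶) = 1.554 × 10⁻²³ kg·m/s.
λ = h/p = 6.626 × 10⁻³⁴ / 1.554 × 10⁻²³ = 4.26 × 10⁻¹¹ m = 42.6 pm.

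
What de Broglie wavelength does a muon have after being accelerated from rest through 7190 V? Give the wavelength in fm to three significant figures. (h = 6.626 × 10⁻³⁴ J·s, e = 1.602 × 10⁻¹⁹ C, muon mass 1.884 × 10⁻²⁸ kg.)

λ = 1010 fm

KE = eV = 1.602 × 10⁻¹⁹ × 7190 = 1.152 × 10⁻¹⁵ J.
p = √(2mKE) = √(2 × 1.884 × 10⁻²⁸ × 1.152 × 10⁻¹⁵) = 6.588 × 10⁻²² kg·m/s.
λ = h/p = 6.626 × 10⁻³⁴ / 6.588 × 10⁻²² = 1.01 × 10⁻¹² m = 1010 fm.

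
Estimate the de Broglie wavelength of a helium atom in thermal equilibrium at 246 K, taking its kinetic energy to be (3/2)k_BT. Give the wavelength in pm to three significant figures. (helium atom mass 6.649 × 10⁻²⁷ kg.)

KE = (3/2)k_BT = 1.5 × 1.381 × 10⁻²³ × 246 = 5.096 × 10⁻²¹ J.
p = √(2mKE) = √(2 × 6.649 × 10⁻²⁷ × 5.096 × 10⁻²¹) = 8.232 × 10⁻²⁴ kg·m/s.
λ = h/p = 8.05 × 10⁻¹¹ m = 80.5 pm.

λ = 80.5 pm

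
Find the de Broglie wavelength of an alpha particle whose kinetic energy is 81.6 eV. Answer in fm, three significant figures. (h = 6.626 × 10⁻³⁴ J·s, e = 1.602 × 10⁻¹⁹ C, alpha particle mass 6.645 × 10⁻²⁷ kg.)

λ = 1590 fm

KE = 81.6 eV = 1.307 × 10⁻¹⁷ J.
p = √(2mKE) = √(2 × 6.645 × 10⁻²⁷ × 1.307 × 10⁻¹⁷) = 4.168 × 10⁻²² kg·m/s.
λ = h/p = 6.626 × 10⁻³⁴ / 4.168 × 10⁻²² = 1.59 × 10⁻¹² m = 1590 fm.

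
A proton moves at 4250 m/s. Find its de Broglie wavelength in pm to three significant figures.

λ = 93.2 pm

p = mv = 1.673 × 10⁻²⁷ × 4250 = 7.110 × 10⁻²⁴ kg·m/s.
λ = h/p = 6.626 × 10⁻³⁴ / 7.110 × 10⁻²⁴ = 9.32 × 10⁻¹¹ m = 93.2 pm.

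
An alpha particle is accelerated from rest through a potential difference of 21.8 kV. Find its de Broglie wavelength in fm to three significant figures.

KE = 2eV = 2 × 1.602 × 10⁻¹⁹ × 2.180 × 10⁴ = 6.985 × 10⁻¹⁵ J.
p = √(2mKE) = √(2 × 6.645 × 10⁻²⁷ × 6.985 × 10⁻¹⁵) = 9.635 × 10⁻²¹ kg·m/s.
λ = h/p = 6.626 × 10⁻³⁴ / 9.635 × 10⁻²¹ = 6.88 × 10⁻¹⁴ m = 68.8 fm.

λ = 68.8 fm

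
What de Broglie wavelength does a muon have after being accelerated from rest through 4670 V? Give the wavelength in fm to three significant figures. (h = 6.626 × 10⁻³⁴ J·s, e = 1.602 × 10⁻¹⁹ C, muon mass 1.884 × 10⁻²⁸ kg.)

λ = 1250 fm

KE = eV = 1.602 × 10⁻¹⁹ × 4670 = 7.481 × 10⁻¹⁶ J.
p = √(2mKE) = √(2 × 1.884 × 10⁻²⁸ × 7.481 × 10⁻¹⁶) = 5.309 × 10⁻²² kg·m/s.
λ = h/p = 6.626 × 10⁻³⁴ / 5.309 × 10⁻²² = 1.25 × 10⁻¹² m = 1250 fm.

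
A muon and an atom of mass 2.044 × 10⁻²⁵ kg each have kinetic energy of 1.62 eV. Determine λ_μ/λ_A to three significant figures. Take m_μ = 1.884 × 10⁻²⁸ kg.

At fixed KE, p = √(2mKE) so λ = h/p ∝ 1/√m.
λ_μ/λ_A = √(m_A/m_μ) = √(2.044 × 10⁻²⁵/1.884 × 10⁻²⁸) = √(1085) = 32.9.

λ_μ/λ_A = 32.9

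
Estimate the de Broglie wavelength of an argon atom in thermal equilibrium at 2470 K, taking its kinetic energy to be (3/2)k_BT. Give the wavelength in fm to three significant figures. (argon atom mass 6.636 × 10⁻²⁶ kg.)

KE = (3/2)k_BT = 1.5 × 1.381 × 10⁻²³ × 2470 = 5.117 × 10⁻²⁰ J.
p = √(2mKE) = √(2 × 6.636 × 10⁻²⁶ × 5.117 × 10⁻²⁰) = 8.241 × 10⁻²³ kg·m/s.
λ = h/p = 8.04 × 10⁻¹² m = 8040 fm.

λ = 8040 fm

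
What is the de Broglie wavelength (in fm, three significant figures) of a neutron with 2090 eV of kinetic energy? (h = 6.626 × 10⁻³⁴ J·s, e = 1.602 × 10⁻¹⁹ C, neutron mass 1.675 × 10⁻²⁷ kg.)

λ = 626 fm

KE = 2090 eV = 3.348 × 10⁻¹⁶ J.
p = √(2mKE) = √(2 × 1.675 × 10⁻²⁷ × 3.348 × 10⁻¹⁶) = 1.059 × 10⁻²¹ kg·m/s.
λ = h/p = 6.626 × 10⁻³⁴ / 1.059 × 10⁻²¹ = 6.26 × 10⁻¹³ m = 626 fm.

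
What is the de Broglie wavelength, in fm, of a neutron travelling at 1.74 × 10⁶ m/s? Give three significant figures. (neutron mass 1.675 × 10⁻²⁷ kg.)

p = mv = 1.675 × 10⁻²⁷ × 1.74 × 10⁶ = 2.914 × 10⁻²¹ kg·m/s.
λ = h/p = 6.626 × 10⁻³⁴ / 2.914 × 10⁻²¹ = 2.27 × 10⁻¹³ m = 227 fm.

λ = 227 fm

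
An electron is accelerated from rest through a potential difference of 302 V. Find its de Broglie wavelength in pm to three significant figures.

KE = eV = 1.602 × 10⁻¹⁹ × 302.0 = 4.838 × 10⁻¹⁷ J.
p = √(2mKE) = √(2 × 9.109 × 10⁻³¹ × 4.838 × 10⁻¹⁷) = 9.388 × 10⁻²⁴ kg·m/s.
λ = h/p = 6.626 × 10⁻³⁴ / 9.388 × 10⁻²⁴ = 7.06 × 10⁻¹¹ m = 70.6 pm.

λ = 70.6 pm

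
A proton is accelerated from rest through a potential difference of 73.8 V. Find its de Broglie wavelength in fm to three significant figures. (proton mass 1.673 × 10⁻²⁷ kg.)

λ = 3330 fm

KE = eV = 1.602 × 10⁻¹⁹ × 73.80 = 1.182 × 10⁻¹⁷ J.
p = √(2mKE) = √(2 × 1.673 × 10⁻²⁷ × 1.182 × 10⁻¹⁷) = 1.989 × 10⁻²² kg·m/s.
λ = h/p = 6.626 × 10⁻³⁴ / 1.989 × 10⁻²² = 3.33 × 10⁻¹² m = 3330 fm.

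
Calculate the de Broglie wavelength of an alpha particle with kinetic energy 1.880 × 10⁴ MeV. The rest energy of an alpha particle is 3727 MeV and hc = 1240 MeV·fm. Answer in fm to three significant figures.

λ = 0.0558 fm

Total energy E = KE + m₀c² = 1.880 × 10⁴ + 3727 = 22527 MeV.
(pc)² = E² − (m₀c²)² = (22527)² − (3727)² = 4.936 × 10⁸ MeV², so pc = 2.222 × 10⁴ MeV.
λ = hc/(pc) = 1240 MeV·fm / 2.222 × 10⁴ MeV = 0.0558 fm.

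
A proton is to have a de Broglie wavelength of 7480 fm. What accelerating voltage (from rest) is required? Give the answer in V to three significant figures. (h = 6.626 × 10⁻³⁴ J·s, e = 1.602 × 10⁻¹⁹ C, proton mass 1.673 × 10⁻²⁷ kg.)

V = 14.6 V

p = h/λ = 6.626 × 10⁻³⁴ / 7.480 × 10⁻¹² = 8.858 × 10⁻²³ kg·m/s.
KE = p²/(2m) = 2.345 × 10⁻¹⁸ J.
V = KE/e = 2.345 × 10⁻¹⁸ / (1.602 × 10⁻¹⁹) = 14.6 V.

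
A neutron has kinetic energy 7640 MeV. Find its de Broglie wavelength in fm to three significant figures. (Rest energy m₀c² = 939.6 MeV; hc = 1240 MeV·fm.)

Total energy E = KE + m₀c² = 7640 + 939.6 = 8579.6 MeV.
(pc)² = E² − (m₀c²)² = (8579.6)² − (939.6)² = 7.273 × 10⁷ MeV², so pc = 8528 MeV.
λ = hc/(pc) = 1240 MeV·fm / 8528 MeV = 0.145 fm.

λ = 0.145 fm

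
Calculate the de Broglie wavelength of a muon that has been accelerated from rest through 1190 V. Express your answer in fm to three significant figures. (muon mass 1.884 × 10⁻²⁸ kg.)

KE = eV = 1.602 × 10⁻¹⁹ × 1190 = 1.906 × 10⁻¹⁶ J.
p = √(2mKE) = √(2 × 1.884 × 10⁻²⁸ × 1.906 × 10⁻¹⁶) = 2.680 × 10⁻²² kg·m/s.
λ = h/p = 6.626 × 10⁻³⁴ / 2.680 × 10⁻²² = 2.47 × 10⁻¹² m = 2470 fm.

λ = 2470 fm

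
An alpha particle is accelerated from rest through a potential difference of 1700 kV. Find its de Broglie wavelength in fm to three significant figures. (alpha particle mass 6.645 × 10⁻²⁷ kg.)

KE = 2eV = 2 × 1.602 × 10⁻¹⁹ × 1.700 × 10⁶ = 5.447 × 10⁻¹³ J.
p = √(2mKE) = √(2 × 6.645 × 10⁻²⁷ × 5.447 × 10⁻¹³) = 8.508 × 10⁻²⁰ kg·m/s.
λ = h/p = 6.626 × 10⁻³⁴ / 8.508 × 10⁻²⁰ = 7.79 × 10⁻¹⁵ m = 7.79 fm.

λ = 7.79 fm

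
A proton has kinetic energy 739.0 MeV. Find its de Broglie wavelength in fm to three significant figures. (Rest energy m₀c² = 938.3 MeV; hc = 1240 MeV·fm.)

λ = 0.892 fm

Total energy E = KE + m₀c² = 739.0 + 938.3 = 1677.3 MeV.
(pc)² = E² − (m₀c²)² = (1677.3)² − (938.3)² = 1.933 × 10⁶ MeV², so pc = 1390 MeV.
λ = hc/(pc) = 1240 MeV·fm / 1390 MeV = 0.892 fm.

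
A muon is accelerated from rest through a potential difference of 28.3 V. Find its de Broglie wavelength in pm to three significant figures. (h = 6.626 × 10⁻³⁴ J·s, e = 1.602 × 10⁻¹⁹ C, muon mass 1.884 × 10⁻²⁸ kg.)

KE = eV = 1.602 × 10⁻¹⁹ × 28.30 = 4.534 × 10⁻¹⁸ J.
p = √(2mKE) = √(2 × 1.884 × 10⁻²⁸ × 4.534 × 10⁻¹⁸) = 4.133 × 10⁻²³ kg·m/s.
λ = h/p = 6.626 × 10⁻³⁴ / 4.133 × 10⁻²³ = 1.60 × 10⁻¹¹ m = 16.0 pm.

λ = 16.0 pm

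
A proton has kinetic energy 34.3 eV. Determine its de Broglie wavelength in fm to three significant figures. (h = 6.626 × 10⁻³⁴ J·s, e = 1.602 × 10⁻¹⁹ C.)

λ = 4890 fm

KE = 34.3 eV = 5.495 × 10⁻¹⁸ J.
p = √(2mKE) = √(2 × 1.673 × 10⁻²⁷ × 5.495 × 10⁻¹⁸) = 1.356 × 10⁻²² kg·m/s.
λ = h/p = 6.626 × 10⁻³⁴ / 1.356 × 10⁻²² = 4.89 × 10⁻¹² m = 4890 fm.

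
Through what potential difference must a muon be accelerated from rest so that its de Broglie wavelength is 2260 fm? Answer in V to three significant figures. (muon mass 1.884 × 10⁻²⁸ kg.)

p = h/λ = 6.626 × 10⁻³⁴ / 2.260 × 10⁻¹² = 2.932 × 10⁻²² kg·m/s.
KE = p²/(2m) = 2.281 × 10⁻¹⁶ J.
V = KE/e = 2.281 × 10⁻¹⁶ / (1.602 × 10⁻¹⁹) = 1420 V.

V = 1420 V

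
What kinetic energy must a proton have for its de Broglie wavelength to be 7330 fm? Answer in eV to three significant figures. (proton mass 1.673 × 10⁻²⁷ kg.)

KE = 15.2 eV

p = h/λ = 6.626 × 10⁻³⁴ / 7.330 × 10⁻¹² = 9.040 × 10⁻²³ kg·m/s.
KE = p²/(2m) = (9.040 × 10⁻²³)² / (2 × 1.673 × 10⁻²⁷) = 2.442 × 10⁻¹⁸ J = 15.2 eV.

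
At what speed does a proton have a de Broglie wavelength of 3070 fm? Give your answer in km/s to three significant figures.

p = h/λ = 6.626 × 10⁻³⁴ / 3.070 × 10⁻¹² = 2.158 × 10⁻²² kg·m/s.
v = p/m = 2.158 × 10⁻²² / 1.673 × 10⁻²⁷ = 1.29 × 10⁵ m/s = 129 km/s.

v = 129 km/s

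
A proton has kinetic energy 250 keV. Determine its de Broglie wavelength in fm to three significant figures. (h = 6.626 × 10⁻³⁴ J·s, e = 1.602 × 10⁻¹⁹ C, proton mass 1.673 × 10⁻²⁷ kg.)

KE = 250 keV = 4.005 × 10⁻¹⁴ J.
p = √(2mKE) = √(2 × 1.673 × 10⁻²⁷ × 4.005 × 10⁻¹⁴) = 1.158 × 10⁻²⁰ kg·m/s.
λ = h/p = 6.626 × 10⁻³⁴ / 1.158 × 10⁻²⁰ = 5.72 × 10⁻¹⁴ m = 57.2 fm.

λ = 57.2 fm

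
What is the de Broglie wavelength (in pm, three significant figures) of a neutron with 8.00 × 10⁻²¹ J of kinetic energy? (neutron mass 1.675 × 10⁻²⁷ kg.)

p = √(2mKE) = √(2 × 1.675 × 10⁻²⁷ × 8.000 × 10⁻²¹) = 5.177 × 10⁻²⁴ kg·m/s.
λ = h/p = 6.626 × 10⁻³⁴ / 5.177 × 10⁻²⁴ = 1.28 × 10⁻¹⁰ m = 128 pm.

λ = 128 pm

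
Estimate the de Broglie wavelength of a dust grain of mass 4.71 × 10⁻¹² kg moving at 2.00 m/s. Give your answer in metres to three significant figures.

λ = 7.03 × 10⁻²³ m

p = mv = 4.71 × 10⁻¹² × 2.00 = 9.420 × 10⁻¹² kg·m/s.
λ = h/p = 6.626 × 10⁻³⁴ / 9.420 × 10⁻¹² = 7.03 × 10⁻²³ m.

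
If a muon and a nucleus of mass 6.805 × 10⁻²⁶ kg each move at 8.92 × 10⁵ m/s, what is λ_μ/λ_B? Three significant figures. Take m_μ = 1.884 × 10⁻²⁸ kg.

λ_μ/λ_B = 361

At fixed v, p = mv so λ = h/(mv) ∝ 1/m.
λ_μ/λ_B = m_B/m_μ = 6.805 × 10⁻²⁶/1.884 × 10⁻²⁸ = 361.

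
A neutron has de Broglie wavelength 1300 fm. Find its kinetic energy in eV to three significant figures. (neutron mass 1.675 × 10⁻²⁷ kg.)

KE = 484 eV

p = h/λ = 6.626 × 10⁻³⁴ / 1.300 × 10⁻¹² = 5.097 × 10⁻²² kg·m/s.
KE = p²/(2m) = (5.097 × 10⁻²²)² / (2 × 1.675 × 10⁻²⁷) = 7.755 × 10⁻¹⁷ J = 484 eV.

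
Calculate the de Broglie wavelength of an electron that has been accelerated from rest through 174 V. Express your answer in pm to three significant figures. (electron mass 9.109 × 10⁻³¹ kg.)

λ = 93.0 pm

KE = eV = 1.602 × 10⁻¹⁹ × 174.0 = 2.787 × 10⁻¹⁷ J.
p = √(2mKE) = √(2 × 9.109 × 10⁻³¹ × 2.787 × 10⁻¹⁷) = 7.126 × 10⁻²⁴ kg·m/s.
λ = h/p = 6.626 × 10⁻³⁴ / 7.126 × 10⁻²⁴ = 9.30 × 10⁻¹¹ m = 93.0 pm.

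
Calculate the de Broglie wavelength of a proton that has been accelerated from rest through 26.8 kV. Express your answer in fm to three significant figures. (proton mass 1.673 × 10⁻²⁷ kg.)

KE = eV = 1.602 × 10⁻¹⁹ × 2.680 × 10⁴ = 4.293 × 10⁻¹⁵ J.
p = √(2mKE) = √(2 × 1.673 × 10⁻²⁷ × 4.293 × 10⁻¹⁵) = 3.790 × 10⁻²¹ kg·m/s.
λ = h/p = 6.626 × 10⁻³⁴ / 3.790 × 10⁻²¹ = 1.75 × 10⁻¹³ m = 175 fm.

λ = 175 fm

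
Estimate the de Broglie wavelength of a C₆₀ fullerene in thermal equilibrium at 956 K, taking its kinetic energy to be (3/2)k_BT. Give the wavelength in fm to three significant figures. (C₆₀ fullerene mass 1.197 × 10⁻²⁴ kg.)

KE = (3/2)k_BT = 1.5 × 1.381 × 10⁻²³ × 956 = 1.980 × 10⁻²⁰ J.
p = √(2mKE) = √(2 × 1.197 × 10⁻²⁴ × 1.980 × 10⁻²⁰) = 2.177 × 10⁻²² kg·m/s.
λ = h/p = 3.04 × 10⁻¹² m = 3040 fm.

λ = 3040 fm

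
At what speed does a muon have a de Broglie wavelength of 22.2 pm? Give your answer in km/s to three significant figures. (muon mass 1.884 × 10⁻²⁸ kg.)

v = 158 km/s

p = h/λ = 6.626 × 10⁻³⁴ / 2.220 × 10⁻¹¹ = 2.985 × 10⁻²³ kg·m/s.
v = p/m = 2.985 × 10⁻²³ / 1.884 × 10⁻²⁸ = 1.58 × 10⁵ m/s = 158 km/s.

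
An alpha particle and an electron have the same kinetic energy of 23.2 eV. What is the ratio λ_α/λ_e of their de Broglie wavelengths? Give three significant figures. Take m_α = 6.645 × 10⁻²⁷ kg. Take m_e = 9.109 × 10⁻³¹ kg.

λ_α/λ_e = 0.0117

At fixed KE, p = √(2mKE) so λ = h/p ∝ 1/√m.
λ_α/λ_e = √(m_e/m_α) = √(9.109 × 10⁻³¹/6.645 × 10⁻²⁷) = √(1.371 × 10⁻⁴) = 0.0117.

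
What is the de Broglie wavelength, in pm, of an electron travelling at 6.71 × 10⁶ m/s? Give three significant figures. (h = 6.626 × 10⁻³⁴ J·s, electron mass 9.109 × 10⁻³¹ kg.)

λ = 108 pm

p = mv = 9.109 × 10⁻³¹ × 6.71 × 10⁶ = 6.112 × 10⁻²⁴ kg·m/s.
λ = h/p = 6.626 × 10⁻³⁴ / 6.112 × 10⁻²⁴ = 1.08 × 10⁻¹⁰ m = 108 pm.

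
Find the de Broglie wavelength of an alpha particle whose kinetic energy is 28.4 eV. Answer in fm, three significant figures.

λ = 2690 fm

KE = 28.4 eV = 4.550 × 10⁻¹⁸ J.
p = √(2mKE) = √(2 × 6.645 × 10⁻²⁷ × 4.550 × 10⁻¹⁸) = 2.459 × 10⁻²² kg·m/s.
λ = h/p = 6.626 × 10⁻³⁴ / 2.459 × 10⁻²² = 2.69 × 10⁻¹² m = 2690 fm.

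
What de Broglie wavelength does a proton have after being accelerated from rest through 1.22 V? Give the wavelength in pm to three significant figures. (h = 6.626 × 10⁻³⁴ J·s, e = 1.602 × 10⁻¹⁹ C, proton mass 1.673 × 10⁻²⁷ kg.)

KE = eV = 1.602 × 10⁻¹⁹ × 1.220 = 1.954 × 10⁻¹⁹ J.
p = √(2mKE) = √(2 × 1.673 × 10⁻²⁷ × 1.954 × 10⁻¹⁹) = 2.557 × 10⁻²³ kg·m/s.
λ = h/p = 6.626 × 10⁻³⁴ / 2.557 × 10⁻²³ = 2.59 × 10⁻¹¹ m = 25.9 pm.

λ = 25.9 pm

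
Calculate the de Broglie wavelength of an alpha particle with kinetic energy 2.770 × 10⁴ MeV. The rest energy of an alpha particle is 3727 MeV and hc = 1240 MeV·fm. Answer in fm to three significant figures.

Total energy E = KE + m₀c² = 2.770 × 10⁴ + 3727 = 31427 MeV.
(pc)² = E² − (m₀c²)² = (31427)² − (3727)² = 9.738 × 10⁸ MeV², so pc = 3.121 × 10⁴ MeV.
λ = hc/(pc) = 1240 MeV·fm / 3.121 × 10⁴ MeV = 0.0397 fm.

λ = 0.0397 fm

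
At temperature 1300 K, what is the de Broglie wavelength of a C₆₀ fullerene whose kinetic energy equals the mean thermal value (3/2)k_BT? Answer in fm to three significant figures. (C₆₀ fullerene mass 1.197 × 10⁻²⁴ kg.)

KE = (3/2)k_BT = 1.5 × 1.381 × 10⁻²³ × 1300 = 2.693 × 10⁻²⁰ J.
p = √(2mKE) = √(2 × 1.197 × 10⁻²⁴ × 2.693 × 10⁻²⁰) = 2.539 × 10⁻²² kg·m/s.
λ = h/p = 2.61 × 10⁻¹² m = 2610 fm.

λ = 2610 fm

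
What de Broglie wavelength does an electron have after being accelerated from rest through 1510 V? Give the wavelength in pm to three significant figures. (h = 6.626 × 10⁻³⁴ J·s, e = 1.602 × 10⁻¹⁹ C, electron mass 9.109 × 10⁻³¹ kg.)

KE = eV = 1.602 × 10⁻¹⁹ × 1510 = 2.419 × 10⁻¹⁶ J.
p = √(2mKE) = √(2 × 9.109 × 10⁻³¹ × 2.419 × 10⁻¹⁶) = 2.099 × 10⁻²³ kg·m/s.
λ = h/p = 6.626 × 10⁻³⁴ / 2.099 × 10⁻²³ = 3.16 × 10⁻¹¹ m = 31.6 pm.

λ = 31.6 pm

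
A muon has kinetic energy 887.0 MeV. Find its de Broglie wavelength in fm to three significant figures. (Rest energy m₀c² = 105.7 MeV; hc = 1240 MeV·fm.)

Total energy E = KE + m₀c² = 887.0 + 105.7 = 992.7 MeV.
(pc)² = E² − (m₀c²)² = (992.7)² − (105.7)² = 9.743 × 10⁵ MeV², so pc = 987.1 MeV.
λ = hc/(pc) = 1240 MeV·fm / 987.1 MeV = 1.26 fm.

λ = 1.26 fm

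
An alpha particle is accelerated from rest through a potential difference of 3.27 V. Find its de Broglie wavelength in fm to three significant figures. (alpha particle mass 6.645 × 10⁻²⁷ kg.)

λ = 5620 fm

KE = 2eV = 2 × 1.602 × 10⁻¹⁹ × 3.270 = 1.048 × 10⁻¹⁸ J.
p = √(2mKE) = √(2 × 6.645 × 10⁻²⁷ × 1.048 × 10⁻¹⁸) = 1.180 × 10⁻²² kg·m/s.
λ = h/p = 6.626 × 10⁻³⁴ / 1.180 × 10⁻²² = 5.62 × 10⁻¹² m = 5620 fm.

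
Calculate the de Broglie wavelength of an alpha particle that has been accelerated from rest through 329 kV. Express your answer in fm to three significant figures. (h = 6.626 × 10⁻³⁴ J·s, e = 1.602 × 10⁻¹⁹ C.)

λ = 17.7 fm

KE = 2eV = 2 × 1.602 × 10⁻¹⁹ × 3.290 × 10⁵ = 1.054 × 10⁻¹³ J.
p = √(2mKE) = √(2 × 6.645 × 10⁻²⁷ × 1.054 × 10⁻¹³) = 3.743 × 10⁻²⁰ kg·m/s.
λ = h/p = 6.626 × 10⁻³⁴ / 3.743 × 10⁻²⁰ = 1.77 × 10⁻¹⁴ m = 17.7 fm.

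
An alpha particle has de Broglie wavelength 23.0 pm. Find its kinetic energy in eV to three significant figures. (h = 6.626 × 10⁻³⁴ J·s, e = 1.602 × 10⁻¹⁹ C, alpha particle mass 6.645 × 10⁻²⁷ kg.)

KE = 0.390 eV

p = h/λ = 6.626 × 10⁻³⁴ / 2.300 × 10⁻¹¹ = 2.881 × 10⁻²³ kg·m/s.
KE = p²/(2m) = (2.881 × 10⁻²³)² / (2 × 6.645 × 10⁻²⁷) = 6.245 × 10⁻²⁰ J = 0.390 eV.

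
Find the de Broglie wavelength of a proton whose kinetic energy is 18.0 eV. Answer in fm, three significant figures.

λ = 6750 fm

KE = 18.0 eV = 2.884 × 10⁻¹⁸ J.
p = √(2mKE) = √(2 × 1.673 × 10⁻²⁷ × 2.884 × 10⁻¹⁸) = 9.823 × 10⁻²³ kg·m/s.
λ = h/p = 6.626 × 10⁻³⁴ / 9.823 × 10⁻²³ = 6.75 × 10⁻¹² m = 6750 fm.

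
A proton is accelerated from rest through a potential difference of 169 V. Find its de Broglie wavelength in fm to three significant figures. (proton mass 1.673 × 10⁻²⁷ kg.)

λ = 2200 fm

KE = eV = 1.602 × 10⁻¹⁹ × 169.0 = 2.707 × 10⁻¹⁷ J.
p = √(2mKE) = √(2 × 1.673 × 10⁻²⁷ × 2.707 × 10⁻¹⁷) = 3.010 × 10⁻²² kg·m/s.
λ = h/p = 6.626 × 10⁻³⁴ / 3.010 × 10⁻²² = 2.20 × 10⁻¹² m = 2200 fm.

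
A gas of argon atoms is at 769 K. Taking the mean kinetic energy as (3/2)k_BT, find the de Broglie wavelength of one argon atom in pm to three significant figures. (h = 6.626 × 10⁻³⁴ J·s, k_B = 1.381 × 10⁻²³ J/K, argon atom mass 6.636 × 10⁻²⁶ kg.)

KE = (3/2)k_BT = 1.5 × 1.381 × 10⁻²³ × 769 = 1.593 × 10⁻²⁰ J.
p = √(2mKE) = √(2 × 6.636 × 10⁻²⁶ × 1.593 × 10⁻²⁰) = 4.598 × 10⁻²³ kg·m/s.
λ = h/p = 1.44 × 10⁻¹¹ m = 14.4 pm.

λ = 14.4 pm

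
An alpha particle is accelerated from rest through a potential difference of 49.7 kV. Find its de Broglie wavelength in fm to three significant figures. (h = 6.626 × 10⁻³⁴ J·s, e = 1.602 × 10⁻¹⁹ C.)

λ = 45.5 fm

KE = 2eV = 2 × 1.602 × 10⁻¹⁹ × 4.970 × 10⁴ = 1.592 × 10⁻¹⁴ J.
p = √(2mKE) = √(2 × 6.645 × 10⁻²⁷ × 1.592 × 10⁻¹⁴) = 1.455 × 10⁻²⁰ kg·m/s.
λ = h/p = 6.626 × 10⁻³⁴ / 1.455 × 10⁻²⁰ = 4.55 × 10⁻¹⁴ m = 45.5 fm.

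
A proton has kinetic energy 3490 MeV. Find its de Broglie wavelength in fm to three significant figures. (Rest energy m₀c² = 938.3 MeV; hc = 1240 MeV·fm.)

λ = 0.287 fm

Total energy E = KE + m₀c² = 3490 + 938.3 = 4428.3 MeV.
(pc)² = E² − (m₀c²)² = (4428.3)² − (938.3)² = 1.873 × 10⁷ MeV², so pc = 4328 MeV.
λ = hc/(pc) = 1240 MeV·fm / 4328 MeV = 0.287 fm.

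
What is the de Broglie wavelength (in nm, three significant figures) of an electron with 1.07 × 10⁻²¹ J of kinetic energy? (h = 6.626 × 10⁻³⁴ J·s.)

λ = 15.0 nm

p = √(2mKE) = √(2 × 9.109 × 10⁻³¹ × 1.070 × 10⁻²¹) = 4.415 × 10⁻²⁶ kg·m/s.
λ = h/p = 6.626 × 10⁻³⁴ / 4.415 × 10⁻²⁶ = 1.50 × 10⁻⁸ m = 15.0 nm.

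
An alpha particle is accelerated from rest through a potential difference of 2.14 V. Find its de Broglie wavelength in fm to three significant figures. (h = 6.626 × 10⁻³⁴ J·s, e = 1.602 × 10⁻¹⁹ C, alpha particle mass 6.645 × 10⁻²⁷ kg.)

KE = 2eV = 2 × 1.602 × 10⁻¹⁹ × 2.140 = 6.857 × 10⁻¹⁹ J.
p = √(2mKE) = √(2 × 6.645 × 10⁻²⁷ × 6.857 × 10⁻¹⁹) = 9.546 × 10⁻²³ kg·m/s.
λ = h/p = 6.626 × 10⁻³⁴ / 9.546 × 10⁻²³ = 6.94 × 10⁻¹² m = 6940 fm.

λ = 6940 fm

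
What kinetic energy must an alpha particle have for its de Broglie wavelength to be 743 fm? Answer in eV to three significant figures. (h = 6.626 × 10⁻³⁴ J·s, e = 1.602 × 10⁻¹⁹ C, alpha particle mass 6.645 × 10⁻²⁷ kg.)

KE = 374 eV

p = h/λ = 6.626 × 10⁻³⁴ / 7.430 × 10⁻¹³ = 8.918 × 10⁻²² kg·m/s.
KE = p²/(2m) = (8.918 × 10⁻²²)² / (2 × 6.645 × 10⁻²⁷) = 5.984 × 10⁻¹⁷ J = 374 eV.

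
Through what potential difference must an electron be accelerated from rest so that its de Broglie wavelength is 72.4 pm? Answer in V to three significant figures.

V = 287 V

p = h/λ = 6.626 × 10⁻³⁴ / 7.240 × 10⁻¹¹ = 9.152 × 10⁻²⁴ kg·m/s.
KE = p²/(2m) = 4.598 × 10⁻¹⁷ J.
V = KE/e = 4.598 × 10⁻¹⁷ / (1.602 × 10⁻¹⁹) = 287 V.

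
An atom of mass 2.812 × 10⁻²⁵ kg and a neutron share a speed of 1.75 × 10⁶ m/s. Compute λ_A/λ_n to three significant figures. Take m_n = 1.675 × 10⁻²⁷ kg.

λ_A/λ_n = 5.96 × 10⁻³

At fixed v, p = mv so λ = h/(mv) ∝ 1/m.
λ_A/λ_n = m_n/m_A = 1.675 × 10⁻²⁷/2.812 × 10⁻²⁵ = 5.96 × 10⁻³.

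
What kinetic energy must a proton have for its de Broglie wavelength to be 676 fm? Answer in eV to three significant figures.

KE = 1790 eV

p = h/λ = 6.626 × 10⁻³⁴ / 6.760 × 10⁻¹³ = 9.802 × 10⁻²² kg·m/s.
KE = p²/(2m) = (9.802 × 10⁻²²)² / (2 × 1.673 × 10⁻²⁷) = 2.871 × 10⁻¹⁶ J = 1790 eV.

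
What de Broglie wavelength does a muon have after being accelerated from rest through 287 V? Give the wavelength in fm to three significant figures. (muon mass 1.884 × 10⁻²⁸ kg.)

KE = eV = 1.602 × 10⁻¹⁹ × 287.0 = 4.598 × 10⁻¹⁷ J.
p = √(2mKE) = √(2 × 1.884 × 10⁻²⁸ × 4.598 × 10⁻¹⁷) = 1.316 × 10⁻²² kg·m/s.
λ = h/p = 6.626 × 10⁻³⁴ / 1.316 × 10⁻²² = 5.03 × 10⁻¹² m = 5030 fm.

λ = 5030 fm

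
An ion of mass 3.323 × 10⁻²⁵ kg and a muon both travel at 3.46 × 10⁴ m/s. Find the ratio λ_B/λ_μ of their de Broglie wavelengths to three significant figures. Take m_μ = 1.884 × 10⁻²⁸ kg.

λ_B/λ_μ = 5.67 × 10⁻⁴

At fixed v, p = mv so λ = h/(mv) ∝ 1/m.
λ_B/λ_μ = m_μ/m_B = 1.884 × 10⁻²⁸/3.323 × 10⁻²⁵ = 5.67 × 10⁻⁴.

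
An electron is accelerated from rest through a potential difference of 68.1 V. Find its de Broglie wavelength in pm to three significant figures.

KE = eV = 1.602 × 10⁻¹⁹ × 68.10 = 1.091 × 10⁻¹⁷ J.
p = √(2mKE) = √(2 × 9.109 × 10⁻³¹ × 1.091 × 10⁻¹⁷) = 4.458 × 10⁻²⁴ kg·m/s.
λ = h/p = 6.626 × 10⁻³⁴ / 4.458 × 10⁻²⁴ = 1.49 × 10⁻¹⁰ m = 149 pm.

λ = 149 pm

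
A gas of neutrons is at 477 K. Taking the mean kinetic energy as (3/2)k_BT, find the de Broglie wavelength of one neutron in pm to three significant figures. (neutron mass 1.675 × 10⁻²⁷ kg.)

KE = (3/2)k_BT = 1.5 × 1.381 × 10⁻²³ × 477 = 9.881 × 10⁻²¹ J.
p = √(2mKE) = √(2 × 1.675 × 10⁻²⁷ × 9.881 × 10⁻²¹) = 5.753 × 10⁻²⁴ kg·m/s.
λ = h/p = 1.15 × 10⁻¹⁰ m = 115 pm.

λ = 115 pm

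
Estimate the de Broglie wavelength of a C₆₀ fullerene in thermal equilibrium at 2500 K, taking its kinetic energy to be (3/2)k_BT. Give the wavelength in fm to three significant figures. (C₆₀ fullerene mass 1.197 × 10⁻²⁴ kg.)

λ = 1880 fm

KE = (3/2)k_BT = 1.5 × 1.381 × 10⁻²³ × 2500 = 5.179 × 10⁻²⁰ J.
p = √(2mKE) = √(2 × 1.197 × 10⁻²⁴ × 5.179 × 10⁻²⁰) = 3.521 × 10⁻²² kg·m/s.
λ = h/p = 1.88 × 10⁻¹² m = 1880 fm.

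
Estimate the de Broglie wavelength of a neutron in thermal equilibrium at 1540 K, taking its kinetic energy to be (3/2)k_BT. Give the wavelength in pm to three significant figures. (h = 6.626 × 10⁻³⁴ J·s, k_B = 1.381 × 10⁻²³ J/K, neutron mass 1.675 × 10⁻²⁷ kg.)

λ = 64.1 pm

KE = (3/2)k_BT = 1.5 × 1.381 × 10⁻²³ × 1540 = 3.190 × 10⁻²⁰ J.
p = √(2mKE) = √(2 × 1.675 × 10⁻²⁷ × 3.190 × 10⁻²⁰) = 1.034 × 10⁻²³ kg·m/s.
λ = h/p = 6.41 × 10⁻¹¹ m = 64.1 pm.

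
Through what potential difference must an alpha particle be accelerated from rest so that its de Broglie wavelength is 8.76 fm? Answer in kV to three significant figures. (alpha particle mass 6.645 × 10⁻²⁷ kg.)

V = 1340 kV

p = h/λ = 6.626 × 10⁻³⁴ / 8.760 × 10⁻¹⁵ = 7.564 × 10⁻²⁰ kg·m/s.
KE = p²/(2m) = 4.305 × 10⁻¹³ J.
V = KE/2e = 4.305 × 10⁻¹³ / (2 × 1.602 × 10⁻¹⁹) = 1340 kV.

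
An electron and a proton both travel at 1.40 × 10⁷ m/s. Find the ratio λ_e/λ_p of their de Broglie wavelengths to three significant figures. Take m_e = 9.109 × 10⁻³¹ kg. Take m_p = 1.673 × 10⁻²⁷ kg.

At fixed v, p = mv so λ = h/(mv) ∝ 1/m.
λ_e/λ_p = m_p/m_e = 1.673 × 10⁻²⁷/9.109 × 10⁻³¹ = 1840.

λ_e/λ_p = 1840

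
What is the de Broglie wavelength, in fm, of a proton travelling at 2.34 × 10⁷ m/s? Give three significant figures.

p = mv = 1.673 × 10⁻²⁷ × 2.34 × 10⁷ = 3.915 × 10⁻²⁰ kg·m/s.
λ = h/p = 6.626 × 10⁻³⁴ / 3.915 × 10⁻²⁰ = 1.69 × 10⁻¹⁴ m = 16.9 fm.

λ = 16.9 fm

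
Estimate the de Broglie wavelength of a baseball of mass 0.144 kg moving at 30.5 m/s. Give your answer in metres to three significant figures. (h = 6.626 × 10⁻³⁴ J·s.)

p = mv = 0.144 × 30.5 = 4.392 kg·m/s.
λ = h/p = 6.626 × 10⁻³⁴ / 4.392 = 1.51 × 10⁻³⁴ m.

λ = 1.51 × 10⁻³⁴ m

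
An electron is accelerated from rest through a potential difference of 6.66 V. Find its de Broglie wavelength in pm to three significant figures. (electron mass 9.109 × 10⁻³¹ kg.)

KE = eV = 1.602 × 10⁻¹⁹ × 6.660 = 1.067 × 10⁻¹⁸ J.
p = √(2mKE) = √(2 × 9.109 × 10⁻³¹ × 1.067 × 10⁻¹⁸) = 1.394 × 10⁻²⁴ kg·m/s.
λ = h/p = 6.626 × 10⁻³⁴ / 1.394 × 10⁻²⁴ = 4.75 × 10⁻¹⁰ m = 475 pm.

λ = 475 pm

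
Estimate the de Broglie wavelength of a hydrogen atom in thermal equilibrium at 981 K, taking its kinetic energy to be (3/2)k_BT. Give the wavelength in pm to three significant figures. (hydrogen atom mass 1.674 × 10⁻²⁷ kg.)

KE = (3/2)k_BT = 1.5 × 1.381 × 10⁻²³ × 981 = 2.032 × 10⁻²⁰ J.
p = √(2mKE) = √(2 × 1.674 × 10⁻²⁷ × 2.032 × 10⁻²⁰) = 8.248 × 10⁻²⁴ kg·m/s.
λ = h/p = 8.03 × 10⁻¹¹ m = 80.3 pm.

λ = 80.3 pm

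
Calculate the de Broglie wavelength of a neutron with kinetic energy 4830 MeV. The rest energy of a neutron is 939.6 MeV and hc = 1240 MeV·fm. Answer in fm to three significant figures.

Total energy E = KE + m₀c² = 4830 + 939.6 = 5769.6 MeV.
(pc)² = E² − (m₀c²)² = (5769.6)² − (939.6)² = 3.241 × 10⁷ MeV², so pc = 5693 MeV.
λ = hc/(pc) = 1240 MeV·fm / 5693 MeV = 0.218 fm.

λ = 0.218 fm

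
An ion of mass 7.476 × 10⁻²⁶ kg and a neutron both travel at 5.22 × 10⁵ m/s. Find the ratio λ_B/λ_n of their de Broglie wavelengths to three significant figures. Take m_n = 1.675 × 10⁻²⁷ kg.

At fixed v, p = mv so λ = h/(mv) ∝ 1/m.
λ_B/λ_n = m_n/m_B = 1.675 × 10⁻²⁷/7.476 × 10⁻²⁶ = 0.0224.

λ_B/λ_n = 0.0224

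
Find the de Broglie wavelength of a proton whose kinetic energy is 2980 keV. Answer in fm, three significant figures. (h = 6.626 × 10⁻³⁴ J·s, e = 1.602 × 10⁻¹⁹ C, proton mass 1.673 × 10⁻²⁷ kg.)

KE = 2980 keV = 4.774 × 10⁻¹³ J.
p = √(2mKE) = √(2 × 1.673 × 10⁻²⁷ × 4.774 × 10⁻¹³) = 3.997 × 10⁻²⁰ kg·m/s.
λ = h/p = 6.626 × 10⁻³⁴ / 3.997 × 10⁻²⁰ = 1.66 × 10⁻¹⁴ m = 16.6 fm.

λ = 16.6 fm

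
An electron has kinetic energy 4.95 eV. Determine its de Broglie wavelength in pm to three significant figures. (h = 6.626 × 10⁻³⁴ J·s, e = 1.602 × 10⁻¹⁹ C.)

KE = 4.95 eV = 7.930 × 10⁻¹⁹ J.
p = √(2mKE) = √(2 × 9.109 × 10⁻³¹ × 7.930 × 10⁻¹⁹) = 1.202 × 10⁻²⁴ kg·m/s.
λ = h/p = 6.626 × 10⁻³⁴ / 1.202 × 10⁻²⁴ = 5.51 × 10⁻¹⁰ m = 551 pm.

λ = 551 pm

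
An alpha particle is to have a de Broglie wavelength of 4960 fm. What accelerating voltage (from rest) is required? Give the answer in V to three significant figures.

V = 4.19 V

p = h/λ = 6.626 × 10⁻³⁴ / 4.960 × 10⁻¹² = 1.336 × 10⁻²² kg·m/s.
KE = p²/(2m) = 1.343 × 10⁻¹⁸ J.
V = KE/2e = 1.343 × 10⁻¹⁸ / (2 × 1.602 × 10⁻¹⁹) = 4.19 V.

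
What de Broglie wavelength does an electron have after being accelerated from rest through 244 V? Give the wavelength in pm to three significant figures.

λ = 78.5 pm

KE = eV = 1.602 × 10⁻¹⁹ × 244.0 = 3.909 × 10⁻¹⁷ J.
p = √(2mKE) = √(2 × 9.109 × 10⁻³¹ × 3.909 × 10⁻¹⁷) = 8.439 × 10⁻²⁴ kg·m/s.
λ = h/p = 6.626 × 10⁻³⁴ / 8.439 × 10⁻²⁴ = 7.85 × 10⁻¹¹ m = 78.5 pm.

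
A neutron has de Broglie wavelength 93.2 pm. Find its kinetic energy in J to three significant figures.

p = h/λ = 6.626 × 10⁻³⁴ / 9.320 × 10⁻¹¹ = 7.109 × 10⁻²⁴ kg·m/s.
KE = p²/(2m) = (7.109 × 10⁻²⁴)² / (2 × 1.675 × 10⁻²⁷) = 1.509 × 10⁻²⁰ J = 1.51 × 10⁻²⁰ J.

KE = 1.51 × 10⁻²⁰ J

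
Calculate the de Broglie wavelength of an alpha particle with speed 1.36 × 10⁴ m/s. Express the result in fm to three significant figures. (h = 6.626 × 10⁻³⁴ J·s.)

p = mv = 6.645 × 10⁻²⁷ × 1.36 × 10⁴ = 9.037 × 10⁻²³ kg·m/s.
λ = h/p = 6.626 × 10⁻³⁴ / 9.037 × 10⁻²³ = 7.33 × 10⁻¹² m = 7330 fm.

λ = 7330 fm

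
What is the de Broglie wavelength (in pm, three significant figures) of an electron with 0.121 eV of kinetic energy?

KE = 0.121 eV = 1.938 × 10⁻²⁰ J.
p = √(2mKE) = √(2 × 9.109 × 10⁻³¹ × 1.938 × 10⁻²⁰) = 1.879 × 10⁻²⁵ kg·m/s.
λ = h/p = 6.626 × 10⁻³⁴ / 1.879 × 10⁻²⁵ = 3.53 × 10⁻⁹ m = 3530 pm.

λ = 3530 pm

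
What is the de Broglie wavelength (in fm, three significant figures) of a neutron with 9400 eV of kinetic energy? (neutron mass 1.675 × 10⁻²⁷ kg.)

λ = 295 fm

KE = 9400 eV = 1.506 × 10⁻¹⁵ J.
p = √(2mKE) = √(2 × 1.675 × 10⁻²⁷ × 1.506 × 10⁻¹⁵) = 2.246 × 10⁻²¹ kg·m/s.
λ = h/p = 6.626 × 10⁻³⁴ / 2.246 × 10⁻²¹ = 2.95 × 10⁻¹³ m = 295 fm.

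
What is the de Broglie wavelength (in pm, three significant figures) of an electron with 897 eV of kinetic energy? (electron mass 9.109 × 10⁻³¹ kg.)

λ = 41.0 pm

KE = 897 eV = 1.437 × 10⁻¹⁶ J.
p = √(2mKE) = √(2 × 9.109 × 10⁻³¹ × 1.437 × 10⁻¹⁶) = 1.618 × 10⁻²³ kg·m/s.
λ = h/p = 6.626 × 10⁻³⁴ / 1.618 × 10⁻²³ = 4.10 × 10⁻¹¹ m = 41.0 pm.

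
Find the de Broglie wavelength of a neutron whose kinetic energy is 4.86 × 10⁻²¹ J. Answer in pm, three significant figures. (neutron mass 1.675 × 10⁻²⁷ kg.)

p = √(2mKE) = √(2 × 1.675 × 10⁻²⁷ × 4.860 × 10⁻²¹) = 4.035 × 10⁻²⁴ kg·m/s.
λ = h/p = 6.626 × 10⁻³⁴ / 4.035 × 10⁻²⁴ = 1.64 × 10⁻¹⁰ m = 164 pm.

λ = 164 pm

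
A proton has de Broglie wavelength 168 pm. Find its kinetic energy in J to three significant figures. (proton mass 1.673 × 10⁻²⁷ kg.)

KE = 4.65 × 10⁻²¹ J

p = h/λ = 6.626 × 10⁻³⁴ / 1.680 × 10⁻¹⁰ = 3.944 × 10⁻²⁴ kg·m/s.
KE = p²/(2m) = (3.944 × 10⁻²⁴)² / (2 × 1.673 × 10⁻²⁷) = 4.649 × 10⁻²¹ J = 4.65 × 10⁻²¹ J.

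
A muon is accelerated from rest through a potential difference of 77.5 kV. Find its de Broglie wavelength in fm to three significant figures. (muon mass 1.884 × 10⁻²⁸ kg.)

KE = eV = 1.602 × 10⁻¹⁹ × 7.750 × 10⁴ = 1.242 × 10⁻¹⁴ J.
p = √(2mKE) = √(2 × 1.884 × 10⁻²⁸ × 1.242 × 10⁻¹⁴) = 2.163 × 10⁻²¹ kg·m/s.
λ = h/p = 6.626 × 10⁻³⁴ / 2.163 × 10⁻²¹ = 3.06 × 10⁻¹³ m = 306 fm.

λ = 306 fm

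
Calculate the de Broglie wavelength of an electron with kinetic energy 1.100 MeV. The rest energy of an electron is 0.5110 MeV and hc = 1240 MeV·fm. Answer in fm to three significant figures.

λ = 812 fm

Total energy E = KE + m₀c² = 1.100 + 0.5110 = 1.6110 MeV.
(pc)² = E² − (m₀c²)² = (1.6110)² − (0.5110)² = 2.334 MeV², so pc = 1.528 MeV.
λ = hc/(pc) = 1240 MeV·fm / 1.528 MeV = 812 fm.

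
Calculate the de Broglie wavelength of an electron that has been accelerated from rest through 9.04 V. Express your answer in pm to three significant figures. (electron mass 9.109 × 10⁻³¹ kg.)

λ = 408 pm

KE = eV = 1.602 × 10⁻¹⁹ × 9.040 = 1.448 × 10⁻¹⁸ J.
p = √(2mKE) = √(2 × 9.109 × 10⁻³¹ × 1.448 × 10⁻¹⁸) = 1.624 × 10⁻²⁴ kg·m/s.
λ = h/p = 6.626 × 10⁻³⁴ / 1.624 × 10⁻²⁴ = 4.08 × 10⁻¹⁰ m = 408 pm.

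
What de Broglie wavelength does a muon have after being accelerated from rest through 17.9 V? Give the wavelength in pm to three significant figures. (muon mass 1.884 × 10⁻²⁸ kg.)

λ = 20.2 pm

KE = eV = 1.602 × 10⁻¹⁹ × 17.90 = 2.868 × 10⁻¹⁸ J.
p = √(2mKE) = √(2 × 1.884 × 10⁻²⁸ × 2.868 × 10⁻¹⁸) = 3.287 × 10⁻²³ kg·m/s.
λ = h/p = 6.626 × 10⁻³⁴ / 3.287 × 10⁻²³ = 2.02 × 10⁻¹¹ m = 20.2 pm.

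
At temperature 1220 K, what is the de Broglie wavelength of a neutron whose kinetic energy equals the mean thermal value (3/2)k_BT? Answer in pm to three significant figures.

λ = 72.0 pm

KE = (3/2)k_BT = 1.5 × 1.381 × 10⁻²³ × 1220 = 2.527 × 10⁻²⁰ J.
p = √(2mKE) = √(2 × 1.675 × 10⁻²⁷ × 2.527 × 10⁻²⁰) = 9.201 × 10⁻²⁴ kg·m/s.
λ = h/p = 7.20 × 10⁻¹¹ m = 72.0 pm.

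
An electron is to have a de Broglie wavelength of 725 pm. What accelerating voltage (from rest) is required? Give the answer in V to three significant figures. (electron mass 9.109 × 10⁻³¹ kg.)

p = h/λ = 6.626 × 10⁻³⁴ / 7.250 × 10⁻¹⁰ = 9.139 × 10⁻²⁵ kg·m/s.
KE = p²/(2m) = 4.585 × 10⁻¹⁹ J.
V = KE/e = 4.585 × 10⁻¹⁹ / (1.602 × 10⁻¹⁹) = 2.86 V.

V = 2.86 V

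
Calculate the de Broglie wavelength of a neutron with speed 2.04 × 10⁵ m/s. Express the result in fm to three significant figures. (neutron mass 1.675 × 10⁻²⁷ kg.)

p = mv = 1.675 × 10⁻²⁷ × 2.04 × 10⁵ = 3.417 × 10⁻²² kg·m/s.
λ = h/p = 6.626 × 10⁻³⁴ / 3.417 × 10⁻²² = 1.94 × 10⁻¹² m = 1940 fm.

λ = 1940 fm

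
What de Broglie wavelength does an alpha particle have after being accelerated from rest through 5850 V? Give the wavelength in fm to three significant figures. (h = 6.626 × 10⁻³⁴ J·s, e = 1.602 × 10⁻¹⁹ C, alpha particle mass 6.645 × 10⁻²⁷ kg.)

KE = 2eV = 2 × 1.602 × 10⁻¹⁹ × 5850 = 1.874 × 10⁻¹⁵ J.
p = √(2mKE) = √(2 × 6.645 × 10⁻²⁷ × 1.874 × 10⁻¹⁵) = 4.991 × 10⁻²¹ kg·m/s.
λ = h/p = 6.626 × 10⁻³⁴ / 4.991 × 10⁻²¹ = 1.33 × 10⁻¹³ m = 133 fm.

λ = 133 fm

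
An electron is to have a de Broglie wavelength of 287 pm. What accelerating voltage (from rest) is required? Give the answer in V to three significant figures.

p = h/λ = 6.626 × 10⁻³⁴ / 2.870 × 10⁻¹⁰ = 2.309 × 10⁻²⁴ kg·m/s.
KE = p²/(2m) = 2.926 × 10⁻¹⁸ J.
V = KE/e = 2.926 × 10⁻¹⁸ / (1.602 × 10⁻¹⁹) = 18.3 V.

V = 18.3 V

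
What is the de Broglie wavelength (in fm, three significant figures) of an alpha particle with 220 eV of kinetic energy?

KE = 220 eV = 3.524 × 10⁻¹⁷ J.
p = √(2mKE) = √(2 × 6.645 × 10⁻²⁷ × 3.524 × 10⁻¹⁷) = 6.844 × 10⁻²² kg·m/s.
λ = h/p = 6.626 × 10⁻³⁴ / 6.844 × 10⁻²² = 9.68 × 10⁻¹³ m = 968 fm.

λ = 968 fm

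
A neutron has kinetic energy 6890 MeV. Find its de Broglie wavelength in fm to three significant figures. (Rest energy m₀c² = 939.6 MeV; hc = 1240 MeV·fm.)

Total energy E = KE + m₀c² = 6890 + 939.6 = 7829.6 MeV.
(pc)² = E² − (m₀c²)² = (7829.6)² − (939.6)² = 6.042 × 10⁷ MeV², so pc = 7773 MeV.
λ = hc/(pc) = 1240 MeV·fm / 7773 MeV = 0.160 fm.

λ = 0.160 fm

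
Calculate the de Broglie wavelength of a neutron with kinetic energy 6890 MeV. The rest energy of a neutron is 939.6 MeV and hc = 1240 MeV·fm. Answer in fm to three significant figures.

λ = 0.160 fm

Total energy E = KE + m₀c² = 6890 + 939.6 = 7829.6 MeV.
(pc)² = E² − (m₀c²)² = (7829.6)² − (939.6)² = 6.042 × 10⁷ MeV², so pc = 7773 MeV.
λ = hc/(pc) = 1240 MeV·fm / 7773 MeV = 0.160 fm.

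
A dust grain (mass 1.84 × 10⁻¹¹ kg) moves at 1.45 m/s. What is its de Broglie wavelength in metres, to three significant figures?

p = mv = 1.84 × 10⁻¹¹ × 1.45 = 2.668 × 10⁻¹¹ kg·m/s.
λ = h/p = 6.626 × 10⁻³⁴ / 2.668 × 10⁻¹¹ = 2.48 × 10⁻²³ m.

λ = 2.48 × 10⁻²³ m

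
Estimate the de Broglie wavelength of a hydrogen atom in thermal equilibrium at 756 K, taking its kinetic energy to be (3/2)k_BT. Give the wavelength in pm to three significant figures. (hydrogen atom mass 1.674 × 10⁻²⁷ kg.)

λ = 91.5 pm

KE = (3/2)k_BT = 1.5 × 1.381 × 10⁻²³ × 756 = 1.566 × 10⁻²⁰ J.
p = √(2mKE) = √(2 × 1.674 × 10⁻²⁷ × 1.566 × 10⁻²⁰) = 7.241 × 10⁻²⁴ kg·m/s.
λ = h/p = 9.15 × 10⁻¹¹ m = 91.5 pm.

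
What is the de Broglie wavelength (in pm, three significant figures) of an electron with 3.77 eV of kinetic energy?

λ = 632 pm

KE = 3.77 eV = 6.040 × 10⁻¹⁹ J.
p = √(2mKE) = √(2 × 9.109 × 10⁻³¹ × 6.040 × 10⁻¹⁹) = 1.049 × 10⁻²⁴ kg·m/s.
λ = h/p = 6.626 × 10⁻³⁴ / 1.049 × 10⁻²⁴ = 6.32 × 10⁻¹⁰ m = 632 pm.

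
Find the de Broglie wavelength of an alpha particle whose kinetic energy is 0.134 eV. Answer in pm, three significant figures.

λ = 39.2 pm

KE = 0.134 eV = 2.147 × 10⁻²⁰ J.
p = √(2mKE) = √(2 × 6.645 × 10⁻²⁷ × 2.147 × 10⁻²⁰) = 1.689 × 10⁻²³ kg·m/s.
λ = h/p = 6.626 × 10⁻³⁴ / 1.689 × 10⁻²³ = 3.92 × 10⁻¹¹ m = 39.2 pm.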